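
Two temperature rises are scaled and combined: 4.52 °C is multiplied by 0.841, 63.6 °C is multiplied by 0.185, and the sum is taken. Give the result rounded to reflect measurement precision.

15.6 °C

4.52 × 0.841 = 3.80132 → 3.80 °C (3 s.f., last digit at the 10^-2 place).
63.6 × 0.185 = 11.766 → 11.8 °C (3 s.f., last digit at the 10^-1 place).
Sum: 15.56732 °C; keep the coarser place, 10^-1.
Result: 15.6 °C.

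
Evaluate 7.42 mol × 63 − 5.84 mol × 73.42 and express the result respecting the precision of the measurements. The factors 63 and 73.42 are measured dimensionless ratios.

7.42 × 63 = 467.46 → 4.7 × 10² mol (2 s.f., last digit at the 10^1 place).
5.84 × 73.42 = 428.7728 → 429 mol (3 s.f., last digit at the 10^0 place).
Difference: 38.6872 mol; keep the coarser place, 10^1.
Result: 4 × 10¹ mol.

4 × 10¹ mol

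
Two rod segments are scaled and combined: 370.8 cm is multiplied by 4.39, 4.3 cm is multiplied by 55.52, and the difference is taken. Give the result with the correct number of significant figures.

1.39 × 10³ cm

370.8 × 4.39 = 1627.812 → 1.63 × 10³ cm (3 s.f., last digit at the 10^1 place).
4.3 × 55.52 = 238.736 → 2.4 × 10² cm (2 s.f., last digit at the 10^1 place).
Difference: 1389.076 cm; keep the coarser place, 10^1.
Result: 1.39 × 10³ cm.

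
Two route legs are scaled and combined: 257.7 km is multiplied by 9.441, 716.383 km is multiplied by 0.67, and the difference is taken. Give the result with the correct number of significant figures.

257.7 × 9.441 = 2432.9457 → 2433 km (4 s.f., last digit at the 10^0 place).
716.383 × 0.67 = 479.97661 → 4.8 × 10² km (2 s.f., last digit at the 10^1 place).
Difference: 1952.96909 km; keep the coarser place, 10^1.
Result: 1.95 × 10³ km.

1.95 × 10³ km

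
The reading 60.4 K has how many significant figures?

60.4: zeros between nonzero digits are significant.

3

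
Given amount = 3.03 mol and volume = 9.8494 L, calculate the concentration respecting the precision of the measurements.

concentration = 3.03 mol ÷ 9.8494 L = 0.307632952261… mol/L.
3.03 has 3 significant figures; 9.8494 has 5.
Division/multiplication keeps the fewest: 3 significant figures.
Rounded: 0.308 mol/L.

0.308 mol/L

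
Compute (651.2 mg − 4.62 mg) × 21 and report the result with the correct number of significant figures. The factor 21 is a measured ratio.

651.2 mg − 4.62 mg = 646.58 mg; the difference is limited to 1 decimal place (4 s.f.).
Carrying full precision, 646.58 × 21 = 13578.18 mg; 21 has 2 s.f., so the result keeps min(4, 2) = 2 s.f.
Rounded to 2 significant figures: 1.4 × 10^4 mg.

1.4 × 10^4 mg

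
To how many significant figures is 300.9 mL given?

4

300.9: zeros between nonzero digits are significant.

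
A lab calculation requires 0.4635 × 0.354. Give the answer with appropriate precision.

0.4635 × 0.354 = 0.164079
Multiplication/division keeps the fewest significant figures: 0.4635 → 4 s.f., 0.354 → 3 s.f.; limit is 3.
Rounded to 3 significant figures: 0.164.

0.164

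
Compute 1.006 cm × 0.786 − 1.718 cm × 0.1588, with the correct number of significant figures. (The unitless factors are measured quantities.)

0.518 cm

1.006 × 0.786 = 0.790716 → 0.791 cm (3 s.f., last digit at the 10^-3 place).
1.718 × 0.1588 = 0.2728184 → 0.2728 cm (4 s.f., last digit at the 10^-4 place).
Difference: 0.5178976 cm; keep the coarser place, 10^-3.
Result: 0.518 cm.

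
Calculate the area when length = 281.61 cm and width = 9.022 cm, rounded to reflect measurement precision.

area = 281.61 cm × 9.022 cm = 2540.68542 cm².
281.61 has 5 significant figures; 9.022 has 4.
Division/multiplication keeps the fewest: 4 significant figures.
Rounded: 2541 cm².

2541 cm²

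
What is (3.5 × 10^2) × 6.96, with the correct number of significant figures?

(3.5 × 10^2) × 6.96 = 2436
Multiplication/division keeps the fewest significant figures: 3.5 × 10^2 → 2 s.f., 6.96 → 3 s.f.; limit is 2.
Rounded to 2 significant figures: 2.4 × 10^3.

2.4 × 10^3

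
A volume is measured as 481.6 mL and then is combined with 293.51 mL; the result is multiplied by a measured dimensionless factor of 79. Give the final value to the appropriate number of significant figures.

6.1 × 10⁴ mL

481.6 mL + 293.51 mL = 775.11 mL; the sum is limited to 1 decimal place (4 s.f.).
Carrying full precision, 775.11 × 79 = 61233.69 mL; 79 has 2 s.f., so the result keeps min(4, 2) = 2 s.f.
Rounded to 2 significant figures: 6.1 × 10⁴ mL.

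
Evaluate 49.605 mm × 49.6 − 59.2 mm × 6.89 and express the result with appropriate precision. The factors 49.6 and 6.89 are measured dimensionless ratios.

49.605 × 49.6 = 2460.408 → 2.46 × 10³ mm (3 s.f., last digit at the 10^1 place).
59.2 × 6.89 = 407.888 → 408 mm (3 s.f., last digit at the 10^0 place).
Difference: 2052.52 mm; keep the coarser place, 10^1.
Result: 2.05 × 10³ mm.

2.05 × 10³ mm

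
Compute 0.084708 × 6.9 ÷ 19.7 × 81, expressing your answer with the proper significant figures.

0.084708 × 6.9 ÷ 19.7 × 81 = 2.40321325888…
Multiplication/division keeps the fewest significant figures: 0.084708 → 5 s.f., 6.9 → 2 s.f., 19.7 → 3 s.f., 81 → 2 s.f.; limit is 2.
Rounded to 2 significant figures: 2.4.

2.4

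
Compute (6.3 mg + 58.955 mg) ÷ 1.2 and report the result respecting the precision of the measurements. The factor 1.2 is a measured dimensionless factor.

54 mg

6.3 mg + 58.955 mg = 65.255 mg; the sum is limited to 1 decimal place (3 s.f.).
Carrying full precision, 65.255 ÷ 1.2 = 54.3791666667… mg; 1.2 has 2 s.f., so the result keeps min(3, 2) = 2 s.f.
Rounded to 2 significant figures: 54 mg.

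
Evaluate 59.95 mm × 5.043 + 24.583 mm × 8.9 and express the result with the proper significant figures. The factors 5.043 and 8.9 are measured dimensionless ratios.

59.95 × 5.043 = 302.32785 → 302.3 mm (4 s.f., last digit at the 10^-1 place).
24.583 × 8.9 = 218.7887 → 2.2 × 10² mm (2 s.f., last digit at the 10^1 place).
Sum: 521.11655 mm; keep the coarser place, 10^1.
Result: 5.2 × 10² mm.

5.2 × 10² mm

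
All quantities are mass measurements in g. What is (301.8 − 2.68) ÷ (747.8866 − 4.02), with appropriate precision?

0.4021

301.8 − 2.68 = 299.12, limited to 1 d.p. → 4 s.f.; 747.8866 − 4.02 = 743.8666, limited to 2 d.p. → 5 s.f.
Carrying full precision, 299.12 ÷ 743.8666 = 0.402115110424…; keep min(4, 5) = 4 s.f.
Rounded to 4 significant figures: 0.4021.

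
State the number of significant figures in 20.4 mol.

20.4: zeros between nonzero digits are significant.

3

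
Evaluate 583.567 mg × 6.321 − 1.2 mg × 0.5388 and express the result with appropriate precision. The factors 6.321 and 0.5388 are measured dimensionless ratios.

3688 mg

583.567 × 6.321 = 3688.727007 → 3689 mg (4 s.f., last digit at the 10^0 place).
1.2 × 0.5388 = 0.64656 → 0.65 mg (2 s.f., last digit at the 10^-2 place).
Difference: 3688.080447 mg; keep the coarser place, 10^0.
Result: 3688 mg.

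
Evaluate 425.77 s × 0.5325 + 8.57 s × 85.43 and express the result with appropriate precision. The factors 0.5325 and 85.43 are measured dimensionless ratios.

425.77 × 0.5325 = 226.722525 → 226.7 s (4 s.f., last digit at the 10^-1 place).
8.57 × 85.43 = 732.1351 → 732 s (3 s.f., last digit at the 10^0 place).
Sum: 958.857625 s; keep the coarser place, 10^0.
Result: 959 s.

959 s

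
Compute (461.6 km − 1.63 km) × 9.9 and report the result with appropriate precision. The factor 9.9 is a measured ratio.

461.6 km − 1.63 km = 459.97 km; the difference is limited to 1 decimal place (4 s.f.).
Carrying full precision, 459.97 × 9.9 = 4553.703 km; 9.9 has 2 s.f., so the result keeps min(4, 2) = 2 s.f.
Rounded to 2 significant figures: 4.6 × 10³ km.

4.6 × 10³ km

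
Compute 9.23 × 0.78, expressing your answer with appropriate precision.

9.23 × 0.78 = 7.1994
Multiplication/division keeps the fewest significant figures: 9.23 → 3 s.f., 0.78 → 2 s.f.; limit is 2.
Rounded to 2 significant figures: 7.2.

7.2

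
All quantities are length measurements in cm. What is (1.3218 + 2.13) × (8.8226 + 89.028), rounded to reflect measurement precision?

1.3218 + 2.13 = 3.4518, limited to 2 d.p. → 3 s.f.; 8.8226 + 89.028 = 97.8506, limited to 3 d.p. → 5 s.f.
Carrying full precision, 3.4518 × 97.8506 = 337.76070108; keep min(3, 5) = 3 s.f.
Rounded to 3 significant figures: 338 cm².

338 cm²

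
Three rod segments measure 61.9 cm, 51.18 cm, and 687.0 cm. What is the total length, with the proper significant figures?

61.9 cm + 51.18 cm + 687.0 cm = 800.08 cm.
Addition/subtraction keeps the fewest decimal places: 61.9 → 1 decimal place, 51.18 → 2 decimal places, 687.0 → 1 decimal place; limit is 1.
Rounded to 1 decimal place: 800.1 cm.

800.1 cm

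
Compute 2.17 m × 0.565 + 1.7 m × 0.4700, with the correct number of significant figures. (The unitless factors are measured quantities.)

2.03 m

2.17 × 0.565 = 1.22605 → 1.23 m (3 s.f., last digit at the 10^-2 place).
1.7 × 0.4700 = 0.799 → 0.80 m (2 s.f., last digit at the 10^-2 place).
Sum: 2.02505 m; keep the coarser place, 10^-2.
Result: 2.03 m.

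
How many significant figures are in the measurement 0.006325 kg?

0.006325: leading zeros are not significant.

4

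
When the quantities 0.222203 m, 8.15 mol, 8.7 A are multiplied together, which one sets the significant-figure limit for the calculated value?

0.222203 m → 6 s.f.; 8.15 mol → 3 s.f.; 8.7 A → 2 s.f.
The fewest is 2 significant figures, from 8.7 A.

8.7 A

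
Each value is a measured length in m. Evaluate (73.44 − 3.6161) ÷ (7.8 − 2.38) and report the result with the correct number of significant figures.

13

73.44 − 3.6161 = 69.8239, limited to 2 d.p. → 4 s.f.; 7.8 − 2.38 = 5.42, limited to 1 d.p. → 2 s.f.
Carrying full precision, 69.8239 ÷ 5.42 = 12.8826383764…; keep min(4, 2) = 2 s.f.
Rounded to 2 significant figures: 13.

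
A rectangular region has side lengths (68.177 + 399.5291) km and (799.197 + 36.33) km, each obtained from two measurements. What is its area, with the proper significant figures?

3.9078 × 10^5 km²

68.177 + 399.5291 = 467.7061, limited to 3 d.p. → 6 s.f.; 799.197 + 36.33 = 835.527, limited to 2 d.p. → 5 s.f.
Carrying full precision, 467.7061 × 835.527 = 390781.074615…; keep min(6, 5) = 5 s.f.
Rounded to 5 significant figures: 3.9078 × 10^5 km².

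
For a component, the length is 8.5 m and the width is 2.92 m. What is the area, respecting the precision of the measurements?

area = 8.5 m × 2.92 m = 24.82 m².
8.5 has 2 significant figures; 2.92 has 3.
Division/multiplication keeps the fewest: 2 significant figures.
Rounded: 25 m².

25 m²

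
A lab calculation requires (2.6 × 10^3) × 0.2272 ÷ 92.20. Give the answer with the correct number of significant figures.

(2.6 × 10^3) × 0.2272 ÷ 92.20 = 6.40694143167…
Multiplication/division keeps the fewest significant figures: 2.6 × 10^3 → 2 s.f., 0.2272 → 4 s.f., 92.20 → 4 s.f.; limit is 2.
Rounded to 2 significant figures: 6.4.

6.4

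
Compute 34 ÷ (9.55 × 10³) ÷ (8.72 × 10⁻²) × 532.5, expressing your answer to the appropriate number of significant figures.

22

34 ÷ (9.55 × 10³) ÷ (8.72 × 10⁻²) × 532.5 = 21.740957779…
Multiplication/division keeps the fewest significant figures: 34 → 2 s.f., 9.55 × 10³ → 3 s.f., 8.72 × 10⁻² → 3 s.f., 532.5 → 4 s.f.; limit is 2.
Rounded to 2 significant figures: 22.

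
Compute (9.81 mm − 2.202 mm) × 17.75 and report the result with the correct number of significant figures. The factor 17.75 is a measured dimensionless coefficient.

135 mm

9.81 mm − 2.202 mm = 7.608 mm; the difference is limited to 2 decimal places (3 s.f.).
Carrying full precision, 7.608 × 17.75 = 135.042 mm; 17.75 has 4 s.f., so the result keeps min(3, 4) = 3 s.f.
Rounded to 3 significant figures: 135 mm.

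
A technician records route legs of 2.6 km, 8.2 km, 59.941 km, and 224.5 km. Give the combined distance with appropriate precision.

2.6 km + 8.2 km + 59.941 km + 224.5 km = 295.241 km.
Addition/subtraction keeps the fewest decimal places: 2.6 → 1 decimal place, 8.2 → 1 decimal place, 59.941 → 3 decimal places, 224.5 → 1 decimal place; limit is 1.
Rounded to 1 decimal place: 295.2 km.

295.2 km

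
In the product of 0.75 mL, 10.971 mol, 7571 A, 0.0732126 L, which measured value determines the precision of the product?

0.75 mL

0.75 mL → 2 s.f.; 10.971 mol → 5 s.f.; 7571 A → 4 s.f.; 0.0732126 L → 6 s.f.
The fewest is 2 significant figures, from 0.75 mL.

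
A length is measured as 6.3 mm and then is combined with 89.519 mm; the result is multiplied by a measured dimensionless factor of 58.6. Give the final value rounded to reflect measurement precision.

6.3 mm + 89.519 mm = 95.819 mm; the sum is limited to 1 decimal place (3 s.f.).
Carrying full precision, 95.819 × 58.6 = 5614.9934 mm; 58.6 has 3 s.f., so the result keeps min(3, 3) = 3 s.f.
Rounded to 3 significant figures: 5.61 × 10³ mm.

5.61 × 10³ mm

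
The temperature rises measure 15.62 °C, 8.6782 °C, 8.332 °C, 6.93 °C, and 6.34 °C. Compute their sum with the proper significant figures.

45.90 °C

15.62 °C + 8.6782 °C + 8.332 °C + 6.93 °C + 6.34 °C = 45.9002 °C.
Addition/subtraction keeps the fewest decimal places: 15.62 → 2 decimal places, 8.6782 → 4 decimal places, 8.332 → 3 decimal places, 6.93 → 2 decimal places, 6.34 → 2 decimal places; limit is 2.
Rounded to 2 decimal places: 45.90 °C.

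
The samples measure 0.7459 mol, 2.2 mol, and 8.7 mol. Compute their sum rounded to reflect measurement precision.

0.7459 mol + 2.2 mol + 8.7 mol = 11.6459 mol.
Addition/subtraction keeps the fewest decimal places: 0.7459 → 4 decimal places, 2.2 → 1 decimal place, 8.7 → 1 decimal place; limit is 1.
Rounded to 1 decimal place: 11.6 mol.

11.6 mol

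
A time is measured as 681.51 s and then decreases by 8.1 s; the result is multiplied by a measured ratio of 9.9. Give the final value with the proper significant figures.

6.7 × 10^3 s

681.51 s − 8.1 s = 673.41 s; the difference is limited to 1 decimal place (4 s.f.).
Carrying full precision, 673.41 × 9.9 = 6666.759 s; 9.9 has 2 s.f., so the result keeps min(4, 2) = 2 s.f.
Rounded to 2 significant figures: 6.7 × 10^3 s.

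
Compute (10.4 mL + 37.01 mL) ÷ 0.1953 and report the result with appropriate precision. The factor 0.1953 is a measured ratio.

10.4 mL + 37.01 mL = 47.41 mL; the sum is limited to 1 decimal place (3 s.f.).
Carrying full precision, 47.41 ÷ 0.1953 = 242.754736303… mL; 0.1953 has 4 s.f., so the result keeps min(3, 4) = 3 s.f.
Rounded to 3 significant figures: 243 mL.

243 mL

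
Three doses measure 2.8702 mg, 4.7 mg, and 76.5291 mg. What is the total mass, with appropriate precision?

84.1 mg

2.8702 mg + 4.7 mg + 76.5291 mg = 84.0993 mg.
Addition/subtraction keeps the fewest decimal places: 2.8702 → 4 decimal places, 4.7 → 1 decimal place, 76.5291 → 4 decimal places; limit is 1.
Rounded to 1 decimal place: 84.1 mg.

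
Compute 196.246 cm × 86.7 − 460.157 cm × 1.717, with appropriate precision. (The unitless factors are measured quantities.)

196.246 × 86.7 = 17014.5282 → 1.70 × 10^4 cm (3 s.f., last digit at the 10^2 place).
460.157 × 1.717 = 790.089569 → 790.1 cm (4 s.f., last digit at the 10^-1 place).
Difference: 16224.438631 cm; keep the coarser place, 10^2.
Result: 1.62 × 10^4 cm.

1.62 × 10^4 cm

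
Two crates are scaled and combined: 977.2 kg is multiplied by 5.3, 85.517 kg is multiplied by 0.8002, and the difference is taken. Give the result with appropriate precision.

5.1 × 10³ kg

977.2 × 5.3 = 5179.16 → 5.2 × 10³ kg (2 s.f., last digit at the 10^2 place).
85.517 × 0.8002 = 68.4307034 → 68.43 kg (4 s.f., last digit at the 10^-2 place).
Difference: 5110.7292966 kg; keep the coarser place, 10^2.
Result: 5.1 × 10³ kg.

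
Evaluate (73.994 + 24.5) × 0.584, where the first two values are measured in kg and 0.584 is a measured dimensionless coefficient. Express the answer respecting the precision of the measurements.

57.5 kg

73.994 kg + 24.5 kg = 98.494 kg; the sum is limited to 1 decimal place (3 s.f.).
Carrying full precision, 98.494 × 0.584 = 57.520496 kg; 0.584 has 3 s.f., so the result keeps min(3, 3) = 3 s.f.
Rounded to 3 significant figures: 57.5 kg.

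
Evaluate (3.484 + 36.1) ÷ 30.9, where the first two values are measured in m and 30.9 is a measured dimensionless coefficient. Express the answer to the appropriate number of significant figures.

3.484 m + 36.1 m = 39.584 m; the sum is limited to 1 decimal place (3 s.f.).
Carrying full precision, 39.584 ÷ 30.9 = 1.28103559871… m; 30.9 has 3 s.f., so the result keeps min(3, 3) = 3 s.f.
Rounded to 3 significant figures: 1.28 m.

1.28 m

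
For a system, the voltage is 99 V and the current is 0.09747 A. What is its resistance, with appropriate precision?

1.0 × 10^3 Ω

resistance = 99 V ÷ 0.09747 A = 1015.69713758… Ω.
99 has 2 significant figures; 0.09747 has 4.
Division/multiplication keeps the fewest: 2 significant figures.
Rounded: 1.0 × 10^3 Ω.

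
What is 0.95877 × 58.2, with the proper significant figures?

0.95877 × 58.2 = 55.800414
Multiplication/division keeps the fewest significant figures: 0.95877 → 5 s.f., 58.2 → 3 s.f.; limit is 3.
Rounded to 3 significant figures: 55.8.

55.8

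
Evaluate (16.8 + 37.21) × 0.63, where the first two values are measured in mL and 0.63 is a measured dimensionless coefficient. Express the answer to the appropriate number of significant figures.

16.8 mL + 37.21 mL = 54.01 mL; the sum is limited to 1 decimal place (3 s.f.).
Carrying full precision, 54.01 × 0.63 = 34.0263 mL; 0.63 has 2 s.f., so the result keeps min(3, 2) = 2 s.f.
Rounded to 2 significant figures: 34 mL.

34 mL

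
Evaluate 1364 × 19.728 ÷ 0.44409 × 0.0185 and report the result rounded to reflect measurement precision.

1364 × 19.728 ÷ 0.44409 × 0.0185 = 1120.98077417…
Multiplication/division keeps the fewest significant figures: 1364 → 4 s.f., 19.728 → 5 s.f., 0.44409 → 5 s.f., 0.0185 → 3 s.f.; limit is 3.
Rounded to 3 significant figures: 1.12 × 10^3.

1.12 × 10^3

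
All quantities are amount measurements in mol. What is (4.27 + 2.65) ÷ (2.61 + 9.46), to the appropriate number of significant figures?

0.573

4.27 + 2.65 = 6.92, limited to 2 d.p. → 3 s.f.; 2.61 + 9.46 = 12.07, limited to 2 d.p. → 4 s.f.
Carrying full precision, 6.92 ÷ 12.07 = 0.573322286661…; keep min(3, 4) = 3 s.f.
Rounded to 3 significant figures: 0.573.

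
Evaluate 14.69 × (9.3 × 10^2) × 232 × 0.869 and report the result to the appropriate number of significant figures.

14.69 × (9.3 × 10^2) × 232 × 0.869 = 2754308.0136
Multiplication/division keeps the fewest significant figures: 14.69 → 4 s.f., 9.3 × 10^2 → 2 s.f., 232 → 3 s.f., 0.869 → 3 s.f.; limit is 2.
Rounded to 2 significant figures: 2.8 × 10^6.

2.8 × 10^6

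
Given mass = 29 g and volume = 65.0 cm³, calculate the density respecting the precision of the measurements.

density = 29 g ÷ 65.0 cm³ = 0.446153846154… g/cm³.
29 has 2 significant figures; 65.0 has 3.
Division/multiplication keeps the fewest: 2 significant figures.
Rounded: 0.45 g/cm³.

0.45 g/cm³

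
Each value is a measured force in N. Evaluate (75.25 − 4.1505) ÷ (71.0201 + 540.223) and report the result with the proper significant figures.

1.163 × 10^-1

75.25 − 4.1505 = 71.0995, limited to 2 d.p. → 4 s.f.; 71.0201 + 540.223 = 611.2431, limited to 3 d.p. → 6 s.f.
Carrying full precision, 71.0995 ÷ 611.2431 = 0.116319513464…; keep min(4, 6) = 4 s.f.
Rounded to 4 significant figures: 1.163 × 10^-1.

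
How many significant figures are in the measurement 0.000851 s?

3

0.000851: leading zeros are not significant.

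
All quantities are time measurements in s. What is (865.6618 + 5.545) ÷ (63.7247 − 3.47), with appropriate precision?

865.6618 + 5.545 = 871.2068, limited to 3 d.p. → 6 s.f.; 63.7247 − 3.47 = 60.2547, limited to 2 d.p. → 4 s.f.
Carrying full precision, 871.2068 ÷ 60.2547 = 14.458735999…; keep min(6, 4) = 4 s.f.
Rounded to 4 significant figures: 14.46.

14.46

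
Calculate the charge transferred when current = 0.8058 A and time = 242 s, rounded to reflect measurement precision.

charge transferred = 0.8058 A × 242 s = 195.0036 C.
0.8058 has 4 significant figures; 242 has 3.
Division/multiplication keeps the fewest: 3 significant figures.
Rounded: 195 C.

195 C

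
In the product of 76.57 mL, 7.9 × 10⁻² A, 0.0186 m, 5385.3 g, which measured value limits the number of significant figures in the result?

7.9 × 10⁻² A

76.57 mL → 4 s.f.; 7.9 × 10⁻² A → 2 s.f.; 0.0186 m → 3 s.f.; 5385.3 g → 5 s.f.
The fewest is 2 significant figures, from 7.9 × 10⁻² A.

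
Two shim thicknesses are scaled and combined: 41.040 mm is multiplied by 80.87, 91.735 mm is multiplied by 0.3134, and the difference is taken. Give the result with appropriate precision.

3.290 × 10³ mm

41.040 × 80.87 = 3318.9048 → 3.319 × 10³ mm (4 s.f., last digit at the 10^0 place).
91.735 × 0.3134 = 28.749749 → 28.75 mm (4 s.f., last digit at the 10^-2 place).
Difference: 3290.155051 mm; keep the coarser place, 10^0.
Result: 3.290 × 10³ mm.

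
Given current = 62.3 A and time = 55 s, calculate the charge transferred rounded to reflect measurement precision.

3.4 × 10³ C

charge transferred = 62.3 A × 55 s = 3426.5 C.
62.3 has 3 significant figures; 55 has 2.
Division/multiplication keeps the fewest: 2 significant figures.
Rounded: 3.4 × 10³ C.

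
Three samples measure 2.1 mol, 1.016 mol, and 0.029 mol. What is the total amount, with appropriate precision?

2.1 mol + 1.016 mol + 0.029 mol = 3.145 mol.
Addition/subtraction keeps the fewest decimal places: 2.1 → 1 decimal place, 1.016 → 3 decimal places, 0.029 → 3 decimal places; limit is 1.
Rounded to 1 decimal place: 3.1 mol.

3.1 mol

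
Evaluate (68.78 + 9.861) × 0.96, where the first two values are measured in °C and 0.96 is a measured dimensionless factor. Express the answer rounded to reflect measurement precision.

68.78 °C + 9.861 °C = 78.641 °C; the sum is limited to 2 decimal places (4 s.f.).
Carrying full precision, 78.641 × 0.96 = 75.49536 °C; 0.96 has 2 s.f., so the result keeps min(4, 2) = 2 s.f.
Rounded to 2 significant figures: 75 °C.

75 °C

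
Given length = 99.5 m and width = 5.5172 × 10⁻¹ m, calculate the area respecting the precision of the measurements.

area = 99.5 m × 5.5172 × 10⁻¹ m = 54.89614 m².
99.5 has 3 significant figures; 5.5172 × 10⁻¹ has 5.
Division/multiplication keeps the fewest: 3 significant figures.
Rounded: 54.9 m².

54.9 m²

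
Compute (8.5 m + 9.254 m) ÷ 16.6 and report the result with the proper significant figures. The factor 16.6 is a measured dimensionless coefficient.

8.5 m + 9.254 m = 17.754 m; the sum is limited to 1 decimal place (3 s.f.).
Carrying full precision, 17.754 ÷ 16.6 = 1.06951807229… m; 16.6 has 3 s.f., so the result keeps min(3, 3) = 3 s.f.
Rounded to 3 significant figures: 1.07 m.

1.07 m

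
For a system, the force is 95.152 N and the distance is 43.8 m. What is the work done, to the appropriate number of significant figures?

4.17 × 10³ J

work done = 95.152 N × 43.8 m = 4167.6576 J.
95.152 has 5 significant figures; 43.8 has 3.
Division/multiplication keeps the fewest: 3 significant figures.
Rounded: 4.17 × 10³ J.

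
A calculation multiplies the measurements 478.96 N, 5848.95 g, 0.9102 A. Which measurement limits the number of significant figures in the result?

478.96 N → 5 s.f.; 5848.95 g → 6 s.f.; 0.9102 A → 4 s.f.
The fewest is 4 significant figures, from 0.9102 A.

0.9102 A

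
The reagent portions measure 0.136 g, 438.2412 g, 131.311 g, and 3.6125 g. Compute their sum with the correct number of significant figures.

573.301 g

0.136 g + 438.2412 g + 131.311 g + 3.6125 g = 573.3007 g.
Addition/subtraction keeps the fewest decimal places: 0.136 → 3 decimal places, 438.2412 → 4 decimal places, 131.311 → 3 decimal places, 3.6125 → 4 decimal places; limit is 3.
Rounded to 3 decimal places: 573.301 g.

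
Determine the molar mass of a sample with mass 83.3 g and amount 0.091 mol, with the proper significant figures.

9.2 × 10^2 g/mol

molar mass = 83.3 g ÷ 0.091 mol = 915.384615385… g/mol.
83.3 has 3 significant figures; 0.091 has 2.
Division/multiplication keeps the fewest: 2 significant figures.
Rounded: 9.2 × 10^2 g/mol.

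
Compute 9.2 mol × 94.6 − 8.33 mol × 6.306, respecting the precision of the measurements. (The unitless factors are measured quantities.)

9.2 × 94.6 = 870.32 → 8.7 × 10^2 mol (2 s.f., last digit at the 10^1 place).
8.33 × 6.306 = 52.52898 → 52.5 mol (3 s.f., last digit at the 10^-1 place).
Difference: 817.79102 mol; keep the coarser place, 10^1.
Result: 8.2 × 10^2 mol.

8.2 × 10^2 mol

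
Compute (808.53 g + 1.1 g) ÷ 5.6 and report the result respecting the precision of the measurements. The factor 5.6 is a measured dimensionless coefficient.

808.53 g + 1.1 g = 809.63 g; the sum is limited to 1 decimal place (4 s.f.).
Carrying full precision, 809.63 ÷ 5.6 = 144.576785714… g; 5.6 has 2 s.f., so the result keeps min(4, 2) = 2 s.f.
Rounded to 2 significant figures: 1.4 × 10^2 g.

1.4 × 10^2 g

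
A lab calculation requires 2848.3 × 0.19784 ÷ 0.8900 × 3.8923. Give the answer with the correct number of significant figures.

2464

2848.3 × 0.19784 ÷ 0.8900 × 3.8923 = 2464.4279907…
Multiplication/division keeps the fewest significant figures: 2848.3 → 5 s.f., 0.19784 → 5 s.f., 0.8900 → 4 s.f., 3.8923 → 5 s.f.; limit is 4.
Rounded to 4 significant figures: 2464.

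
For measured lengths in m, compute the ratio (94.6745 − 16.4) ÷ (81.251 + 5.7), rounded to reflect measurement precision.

0.900

94.6745 − 16.4 = 78.2745, limited to 1 d.p. → 3 s.f.; 81.251 + 5.7 = 86.951, limited to 1 d.p. → 3 s.f.
Carrying full precision, 78.2745 ÷ 86.951 = 0.900213913584…; keep min(3, 3) = 3 s.f.
Rounded to 3 significant figures: 0.900.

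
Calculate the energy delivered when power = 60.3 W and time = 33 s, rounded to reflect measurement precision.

energy delivered = 60.3 W × 33 s = 1989.9 J.
60.3 has 3 significant figures; 33 has 2.
Division/multiplication keeps the fewest: 2 significant figures.
Rounded: 2.0 × 10^3 J.

2.0 × 10^3 J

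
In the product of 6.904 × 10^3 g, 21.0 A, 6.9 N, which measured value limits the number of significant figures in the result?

6.9 N

6.904 × 10^3 g → 4 s.f.; 21.0 A → 3 s.f.; 6.9 N → 2 s.f.
The fewest is 2 significant figures, from 6.9 N.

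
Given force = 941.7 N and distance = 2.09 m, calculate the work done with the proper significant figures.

work done = 941.7 N × 2.09 m = 1968.153 J.
941.7 has 4 significant figures; 2.09 has 3.
Division/multiplication keeps the fewest: 3 significant figures.
Rounded: 1.97 × 10³ J.

1.97 × 10³ J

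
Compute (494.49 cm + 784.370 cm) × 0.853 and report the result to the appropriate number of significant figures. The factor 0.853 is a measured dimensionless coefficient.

494.49 cm + 784.370 cm = 1278.860 cm; the sum is limited to 2 decimal places (6 s.f.).
Carrying full precision, 1278.860 × 0.853 = 1090.86758 cm; 0.853 has 3 s.f., so the result keeps min(6, 3) = 3 s.f.
Rounded to 3 significant figures: 1.09 × 10^3 cm.

1.09 × 10^3 cm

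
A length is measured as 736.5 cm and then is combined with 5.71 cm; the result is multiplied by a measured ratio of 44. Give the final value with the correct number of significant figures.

3.3 × 10^4 cm

736.5 cm + 5.71 cm = 742.21 cm; the sum is limited to 1 decimal place (4 s.f.).
Carrying full precision, 742.21 × 44 = 32657.24 cm; 44 has 2 s.f., so the result keeps min(4, 2) = 2 s.f.
Rounded to 2 significant figures: 3.3 × 10^4 cm.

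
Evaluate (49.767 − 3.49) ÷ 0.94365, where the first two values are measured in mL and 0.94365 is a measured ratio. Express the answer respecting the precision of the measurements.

49.04 mL

49.767 mL − 3.49 mL = 46.277 mL; the difference is limited to 2 decimal places (4 s.f.).
Carrying full precision, 46.277 ÷ 0.94365 = 49.0404281248… mL; 0.94365 has 5 s.f., so the result keeps min(4, 5) = 4 s.f.
Rounded to 4 significant figures: 49.04 mL.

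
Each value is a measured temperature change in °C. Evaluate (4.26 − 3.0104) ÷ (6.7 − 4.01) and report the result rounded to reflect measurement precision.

0.46

4.26 − 3.0104 = 1.2496, limited to 2 d.p. → 3 s.f.; 6.7 − 4.01 = 2.69, limited to 1 d.p. → 2 s.f.
Carrying full precision, 1.2496 ÷ 2.69 = 0.464535315985…; keep min(3, 2) = 2 s.f.
Rounded to 2 significant figures: 0.46.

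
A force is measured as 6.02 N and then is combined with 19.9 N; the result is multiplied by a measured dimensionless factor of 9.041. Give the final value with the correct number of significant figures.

6.02 N + 19.9 N = 25.92 N; the sum is limited to 1 decimal place (3 s.f.).
Carrying full precision, 25.92 × 9.041 = 234.34272 N; 9.041 has 4 s.f., so the result keeps min(3, 4) = 3 s.f.
Rounded to 3 significant figures: 2.34 × 10² N.

2.34 × 10² N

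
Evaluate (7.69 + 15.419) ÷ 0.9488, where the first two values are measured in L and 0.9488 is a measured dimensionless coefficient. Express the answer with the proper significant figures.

24.36 L

7.69 L + 15.419 L = 23.109 L; the sum is limited to 2 decimal places (4 s.f.).
Carrying full precision, 23.109 ÷ 0.9488 = 24.3560286678… L; 0.9488 has 4 s.f., so the result keeps min(4, 4) = 4 s.f.
Rounded to 4 significant figures: 24.36 L.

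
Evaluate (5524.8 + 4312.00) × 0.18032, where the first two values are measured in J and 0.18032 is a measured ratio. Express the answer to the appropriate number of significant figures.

5524.8 J + 4312.00 J = 9836.80 J; the sum is limited to 1 decimal place (5 s.f.).
Carrying full precision, 9836.80 × 0.18032 = 1773.771776 J; 0.18032 has 5 s.f., so the result keeps min(5, 5) = 5 s.f.
Rounded to 5 significant figures: 1773.8 J.

1773.8 J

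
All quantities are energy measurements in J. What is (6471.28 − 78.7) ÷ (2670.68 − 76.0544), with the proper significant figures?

2.4638

6471.28 − 78.7 = 6392.58, limited to 1 d.p. → 5 s.f.; 2670.68 − 76.0544 = 2594.6256, limited to 2 d.p. → 6 s.f.
Carrying full precision, 6392.58 ÷ 2594.6256 = 2.46377743286…; keep min(5, 6) = 5 s.f.
Rounded to 5 significant figures: 2.4638.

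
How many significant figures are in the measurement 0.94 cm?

0.94: leading zeros are not significant.

2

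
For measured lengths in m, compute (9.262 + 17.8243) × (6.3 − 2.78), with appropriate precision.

95 m²

9.262 + 17.8243 = 27.0863, limited to 3 d.p. → 5 s.f.; 6.3 − 2.78 = 3.52, limited to 1 d.p. → 2 s.f.
Carrying full precision, 27.0863 × 3.52 = 95.343776; keep min(5, 2) = 2 s.f.
Rounded to 2 significant figures: 95 m².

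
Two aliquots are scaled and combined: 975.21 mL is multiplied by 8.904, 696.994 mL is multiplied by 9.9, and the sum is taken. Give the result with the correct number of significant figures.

1.56 × 10^4 mL

975.21 × 8.904 = 8683.26984 → 8683 mL (4 s.f., last digit at the 10^0 place).
696.994 × 9.9 = 6900.2406 → 6.9 × 10^3 mL (2 s.f., last digit at the 10^2 place).
Sum: 15583.51044 mL; keep the coarser place, 10^2.
Result: 1.56 × 10^4 mL.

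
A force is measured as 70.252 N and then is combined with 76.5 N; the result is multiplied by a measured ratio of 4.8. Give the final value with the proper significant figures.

7.0 × 10² N

70.252 N + 76.5 N = 146.752 N; the sum is limited to 1 decimal place (4 s.f.).
Carrying full precision, 146.752 × 4.8 = 704.4096 N; 4.8 has 2 s.f., so the result keeps min(4, 2) = 2 s.f.
Rounded to 2 significant figures: 7.0 × 10² N.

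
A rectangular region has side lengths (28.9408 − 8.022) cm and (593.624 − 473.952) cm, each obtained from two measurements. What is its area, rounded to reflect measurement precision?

28.9408 − 8.022 = 20.9188, limited to 3 d.p. → 5 s.f.; 593.624 − 473.952 = 119.672, limited to 3 d.p. → 6 s.f.
Carrying full precision, 20.9188 × 119.672 = 2503.3946336; keep min(5, 6) = 5 s.f.
Rounded to 5 significant figures: 2503.4 cm².

2503.4 cm²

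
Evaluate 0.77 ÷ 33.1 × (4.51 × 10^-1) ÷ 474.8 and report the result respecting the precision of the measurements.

0.77 ÷ 33.1 × (4.51 × 10^-1) ÷ 474.8 = 0.0000220967581834…
Multiplication/division keeps the fewest significant figures: 0.77 → 2 s.f., 33.1 → 3 s.f., 4.51 × 10^-1 → 3 s.f., 474.8 → 4 s.f.; limit is 2.
Rounded to 2 significant figures: 2.2 × 10^-5.

2.2 × 10^-5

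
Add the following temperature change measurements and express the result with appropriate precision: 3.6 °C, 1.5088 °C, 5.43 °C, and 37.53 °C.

3.6 °C + 1.5088 °C + 5.43 °C + 37.53 °C = 48.0688 °C.
Addition/subtraction keeps the fewest decimal places: 3.6 → 1 decimal place, 1.5088 → 4 decimal places, 5.43 → 2 decimal places, 37.53 → 2 decimal places; limit is 1.
Rounded to 1 decimal place: 48.1 °C.

48.1 °C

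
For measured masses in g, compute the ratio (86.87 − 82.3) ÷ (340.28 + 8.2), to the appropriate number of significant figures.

86.87 − 82.3 = 4.57, limited to 1 d.p. → 2 s.f.; 340.28 + 8.2 = 348.48, limited to 1 d.p. → 4 s.f.
Carrying full precision, 4.57 ÷ 348.48 = 0.0131140955005…; keep min(2, 4) = 2 s.f.
Rounded to 2 significant figures: 0.013.

0.013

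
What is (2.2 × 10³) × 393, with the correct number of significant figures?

(2.2 × 10³) × 393 = 864600
Multiplication/division keeps the fewest significant figures: 2.2 × 10³ → 2 s.f., 393 → 3 s.f.; limit is 2.
Rounded to 2 significant figures: 8.6 × 10⁵.

8.6 × 10⁵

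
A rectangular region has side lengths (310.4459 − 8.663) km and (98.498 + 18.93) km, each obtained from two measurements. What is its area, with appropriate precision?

35438 km²

310.4459 − 8.663 = 301.7829, limited to 3 d.p. → 6 s.f.; 98.498 + 18.93 = 117.428, limited to 2 d.p. → 5 s.f.
Carrying full precision, 301.7829 × 117.428 = 35437.7623812; keep min(6, 5) = 5 s.f.
Rounded to 5 significant figures: 35438 km².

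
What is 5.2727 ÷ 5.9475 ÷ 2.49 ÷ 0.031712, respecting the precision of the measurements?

11.2

5.2727 ÷ 5.9475 ÷ 2.49 ÷ 0.031712 = 11.2273078599…
Multiplication/division keeps the fewest significant figures: 5.2727 → 5 s.f., 5.9475 → 5 s.f., 2.49 → 3 s.f., 0.031712 → 5 s.f.; limit is 3.
Rounded to 3 significant figures: 11.2.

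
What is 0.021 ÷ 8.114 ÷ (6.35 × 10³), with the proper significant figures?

0.021 ÷ 8.114 ÷ (6.35 × 10³) = 4.07577842516 × 10^-7…
Multiplication/division keeps the fewest significant figures: 0.021 → 2 s.f., 8.114 → 4 s.f., 6.35 × 10³ → 3 s.f.; limit is 2.
Rounded to 2 significant figures: 4.1 × 10⁻⁷.

4.1 × 10⁻⁷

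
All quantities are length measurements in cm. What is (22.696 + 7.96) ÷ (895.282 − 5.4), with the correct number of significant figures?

22.696 + 7.96 = 30.656, limited to 2 d.p. → 4 s.f.; 895.282 − 5.4 = 889.882, limited to 1 d.p. → 4 s.f.
Carrying full precision, 30.656 ÷ 889.882 = 0.0344495112835…; keep min(4, 4) = 4 s.f.
Rounded to 4 significant figures: 0.03445.

0.03445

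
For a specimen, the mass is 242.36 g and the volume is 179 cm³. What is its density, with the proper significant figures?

density = 242.36 g ÷ 179 cm³ = 1.35396648045… g/cm³.
242.36 has 5 significant figures; 179 has 3.
Division/multiplication keeps the fewest: 3 significant figures.
Rounded: 1.35 g/cm³.

1.35 g/cm³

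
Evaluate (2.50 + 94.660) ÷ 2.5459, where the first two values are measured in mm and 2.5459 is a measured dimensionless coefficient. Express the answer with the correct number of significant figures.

38.16 mm

2.50 mm + 94.660 mm = 97.160 mm; the sum is limited to 2 decimal places (4 s.f.).
Carrying full precision, 97.160 ÷ 2.5459 = 38.1633214188… mm; 2.5459 has 5 s.f., so the result keeps min(4, 5) = 4 s.f.
Rounded to 4 significant figures: 38.16 mm.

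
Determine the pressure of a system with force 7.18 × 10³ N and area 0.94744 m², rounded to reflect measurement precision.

pressure = 7.18 × 10³ N ÷ 0.94744 m² = 7578.31630499… Pa.
7.18 × 10³ has 3 significant figures; 0.94744 has 5.
Division/multiplication keeps the fewest: 3 significant figures.
Rounded: 7.58 × 10³ Pa.

7.58 × 10³ Pa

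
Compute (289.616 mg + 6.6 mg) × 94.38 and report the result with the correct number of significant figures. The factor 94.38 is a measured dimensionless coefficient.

289.616 mg + 6.6 mg = 296.216 mg; the sum is limited to 1 decimal place (4 s.f.).
Carrying full precision, 296.216 × 94.38 = 27956.86608 mg; 94.38 has 4 s.f., so the result keeps min(4, 4) = 4 s.f.
Rounded to 4 significant figures: 2.796 × 10^4 mg.

2.796 × 10^4 mg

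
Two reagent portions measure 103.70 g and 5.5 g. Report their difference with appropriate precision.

103.70 g − 5.5 g = 98.20 g.
Addition/subtraction keeps the fewest decimal places: 103.70 → 2 decimal places, 5.5 → 1 decimal place; limit is 1.
Rounded to 1 decimal place: 98.2 g.

98.2 g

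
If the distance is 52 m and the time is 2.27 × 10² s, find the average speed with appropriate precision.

average speed = 52 m ÷ 2.27 × 10² s = 0.229074889868… m/s.
52 has 2 significant figures; 2.27 × 10² has 3.
Division/multiplication keeps the fewest: 2 significant figures.
Rounded: 0.23 m/s.

0.23 m/s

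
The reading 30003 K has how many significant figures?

5

30003: zeros between nonzero digits are significant.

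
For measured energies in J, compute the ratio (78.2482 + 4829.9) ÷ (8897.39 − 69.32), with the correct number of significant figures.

78.2482 + 4829.9 = 4908.1482, limited to 1 d.p. → 5 s.f.; 8897.39 − 69.32 = 8828.07, limited to 2 d.p. → 6 s.f.
Carrying full precision, 4908.1482 ÷ 8828.07 = 0.555970693481…; keep min(5, 6) = 5 s.f.
Rounded to 5 significant figures: 0.55597.

0.55597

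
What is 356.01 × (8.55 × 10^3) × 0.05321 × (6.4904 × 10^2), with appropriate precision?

1.05 × 10^8

356.01 × (8.55 × 10^3) × 0.05321 × (6.4904 × 10^2) = 105121859.304…
Multiplication/division keeps the fewest significant figures: 356.01 → 5 s.f., 8.55 × 10^3 → 3 s.f., 0.05321 → 4 s.f., 6.4904 × 10^2 → 5 s.f.; limit is 3.
Rounded to 3 significant figures: 1.05 × 10^8.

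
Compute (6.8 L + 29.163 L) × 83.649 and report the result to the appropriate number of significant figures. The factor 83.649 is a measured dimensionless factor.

6.8 L + 29.163 L = 35.963 L; the sum is limited to 1 decimal place (3 s.f.).
Carrying full precision, 35.963 × 83.649 = 3008.268987 L; 83.649 has 5 s.f., so the result keeps min(3, 5) = 3 s.f.
Rounded to 3 significant figures: 3.01 × 10^3 L.

3.01 × 10^3 L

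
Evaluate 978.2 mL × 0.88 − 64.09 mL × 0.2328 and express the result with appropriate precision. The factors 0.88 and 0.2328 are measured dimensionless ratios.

978.2 × 0.88 = 860.816 → 8.6 × 10² mL (2 s.f., last digit at the 10^1 place).
64.09 × 0.2328 = 14.920152 → 14.92 mL (4 s.f., last digit at the 10^-2 place).
Difference: 845.895848 mL; keep the coarser place, 10^1.
Result: 8.5 × 10² mL.

8.5 × 10² mL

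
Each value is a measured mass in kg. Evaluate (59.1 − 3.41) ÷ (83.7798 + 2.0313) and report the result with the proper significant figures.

0.649

59.1 − 3.41 = 55.69, limited to 1 d.p. → 3 s.f.; 83.7798 + 2.0313 = 85.8111, limited to 4 d.p. → 6 s.f.
Carrying full precision, 55.69 ÷ 85.8111 = 0.648983639646…; keep min(3, 6) = 3 s.f.
Rounded to 3 significant figures: 0.649.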